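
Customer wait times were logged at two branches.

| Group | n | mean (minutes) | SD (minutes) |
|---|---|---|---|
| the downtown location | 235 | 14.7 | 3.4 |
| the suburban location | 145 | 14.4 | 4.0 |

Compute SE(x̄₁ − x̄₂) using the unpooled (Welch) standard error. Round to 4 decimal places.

Per-group SEs: s₁/√n₁ = 3.4/√235 = 0.2218, s₂/√n₂ = 4.0/√145 = 0.3322.
Unpooled SE of the difference: √(0.04919524 + 0.11035684) = 0.3994.

0.3994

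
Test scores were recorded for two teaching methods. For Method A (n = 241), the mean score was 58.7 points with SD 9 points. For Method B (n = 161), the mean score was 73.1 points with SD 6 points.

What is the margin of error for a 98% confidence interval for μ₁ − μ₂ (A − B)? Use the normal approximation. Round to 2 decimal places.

1.74

Per-group SEs: s₁/√n₁ = 9/√241 = 0.5797, s₂/√n₂ = 6/√161 = 0.4729.
Unpooled SE of the difference: √(0.33605209 + 0.22363441) = 0.7481.
Margin of error = z* · SE = 2.326 × 0.7481 = 1.7401.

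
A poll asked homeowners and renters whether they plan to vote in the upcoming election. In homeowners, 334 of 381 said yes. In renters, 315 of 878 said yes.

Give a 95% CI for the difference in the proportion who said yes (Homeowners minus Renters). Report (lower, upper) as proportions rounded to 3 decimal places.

p̂₁ = 334/381 = 0.8766 and p̂₂ = 315/878 = 0.3588.
SE₁ = √(p̂₁(1−p̂₁)/n₁) = √(0.8766·0.1234/381) = 0.01685; SE₂ = √(0.3588·0.6412/878) = 0.01619.
Independent samples: SE of the difference = √(SE₁² + SE₂²) = √(0.0002839225 + 0.0002621161) = 0.02337.
z* for 95% confidence is 1.960, so the margin of error is 1.960 × 0.02337 = 0.04581.
Point estimate p̂₁ − p̂₂ = 0.8766 − 0.3588 = 0.5178.
0.5178 ± 0.04581 → (0.472, 0.564).

(0.472, 0.564)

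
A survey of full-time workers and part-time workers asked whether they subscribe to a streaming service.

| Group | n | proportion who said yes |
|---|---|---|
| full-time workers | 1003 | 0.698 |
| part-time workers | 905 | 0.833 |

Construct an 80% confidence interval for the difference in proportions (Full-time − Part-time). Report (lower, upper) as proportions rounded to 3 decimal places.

(-0.159, -0.111)

The two standard errors are √(0.6980×0.3020/1003) = 0.01450 and √(0.8330×0.1670/905) = 0.01240.
Because the samples are independent, SE_diff = √(0.01450² + 0.01240²) = 0.01908.
Using z* = 1.282 for 80%, ME = 1.282 × 0.01908 = 0.02446.
p̂₁ − p̂₂ = -0.1350; interval -0.1350 ± 0.02446 gives (-0.159, -0.111).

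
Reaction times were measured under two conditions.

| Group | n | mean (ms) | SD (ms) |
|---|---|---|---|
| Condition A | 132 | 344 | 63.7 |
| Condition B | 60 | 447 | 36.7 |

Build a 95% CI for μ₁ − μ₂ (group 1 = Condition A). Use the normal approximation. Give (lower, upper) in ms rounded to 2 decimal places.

Per-group SEs: s₁/√n₁ = 63.7/√132 = 5.5444, s₂/√n₂ = 36.7/√60 = 4.7379.
Unpooled SE of the difference: √(30.74037136 + 22.44769641) = 7.2930.
Margin of error = z* · SE = 1.960 × 7.2930 = 14.2943.
x̄₁ − x̄₂ = 344 − 447 = -103.0000.
CI: -103.0000 ± 14.2943 = (-117.29, -88.71).

(-117.29, -88.71)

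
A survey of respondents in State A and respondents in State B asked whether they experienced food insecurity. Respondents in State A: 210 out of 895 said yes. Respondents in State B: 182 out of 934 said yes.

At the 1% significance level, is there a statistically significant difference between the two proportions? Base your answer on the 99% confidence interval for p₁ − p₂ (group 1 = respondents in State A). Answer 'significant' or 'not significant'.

p̂₁ = 210/895 = 0.2346 and p̂₂ = 182/934 = 0.1949.
SE₁ = √(p̂₁(1−p̂₁)/n₁) = √(0.2346·0.7654/895) = 0.01416; SE₂ = √(0.1949·0.8051/934) = 0.01296.
Independent samples: SE of the difference = √(SE₁² + SE₂²) = √(0.0002005056 + 0.0001679616) = 0.01920.
z* for 99% confidence is 2.576, so the margin of error is 2.576 × 0.01920 = 0.04946.
Point estimate p̂₁ − p̂₂ = 0.2346 − 0.1949 = 0.0397.
0.0397 ± 0.04946 → (-0.00976, 0.08916).
The interval (-0.00976, 0.08916) contains 0, so the difference is not significant.

not significant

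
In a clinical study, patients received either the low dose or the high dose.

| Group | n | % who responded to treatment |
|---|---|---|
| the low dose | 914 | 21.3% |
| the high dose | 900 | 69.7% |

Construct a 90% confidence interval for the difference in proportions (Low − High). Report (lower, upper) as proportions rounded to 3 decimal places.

(-0.518, -0.450)

SE₁ = √(p̂₁(1−p̂₁)/n₁) = √(0.2130·0.7870/914) = 0.01354; SE₂ = √(0.6970·0.3030/900) = 0.01532.
Independent samples: SE of the difference = √(SE₁² + SE₂²) = √(0.0001833316 + 0.0002347024) = 0.02045.
z* for 90% confidence is 1.645, so the margin of error is 1.645 × 0.02045 = 0.03364.
Point estimate p̂₁ − p̂₂ = 0.2130 − 0.6970 = -0.4840.
-0.4840 ± 0.03364 → (-0.518, -0.450).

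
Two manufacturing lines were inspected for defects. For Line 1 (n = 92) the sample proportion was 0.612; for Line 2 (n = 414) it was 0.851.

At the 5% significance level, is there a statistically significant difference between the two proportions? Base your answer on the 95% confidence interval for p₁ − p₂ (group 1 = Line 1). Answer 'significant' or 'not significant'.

significant

SE₁ = √(p̂₁(1−p̂₁)/n₁) = √(0.6120·0.3880/92) = 0.05080; SE₂ = √(0.8510·0.1490/414) = 0.01750.
Independent samples: SE of the difference = √(SE₁² + SE₂²) = √(0.00258064 + 0.00030625) = 0.05373.
z* for 95% confidence is 1.960, so the margin of error is 1.960 × 0.05373 = 0.10531.
Point estimate p̂₁ − p̂₂ = 0.6120 − 0.8510 = -0.2390.
-0.2390 ± 0.10531 → (-0.34431, -0.13369).
The interval (-0.34431, -0.13369) does not contain 0, so the difference is significant.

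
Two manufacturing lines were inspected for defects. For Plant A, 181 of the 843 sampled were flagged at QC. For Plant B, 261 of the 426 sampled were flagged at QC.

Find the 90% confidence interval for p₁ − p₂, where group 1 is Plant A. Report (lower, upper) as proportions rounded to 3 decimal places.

First, p̂₁ = 181/843 = 0.2147; p̂₂ = 261/426 = 0.6127.
The two standard errors are √(0.2147×0.7853/843) = 0.01414 and √(0.6127×0.3873/426) = 0.02360.
Because the samples are independent, SE_diff = √(0.01414² + 0.02360²) = 0.02751.
Using z* = 1.645 for 90%, ME = 1.645 × 0.02751 = 0.04525.
p̂₁ − p̂₂ = -0.3980; interval -0.3980 ± 0.04525 gives (-0.443, -0.353).

(-0.443, -0.353)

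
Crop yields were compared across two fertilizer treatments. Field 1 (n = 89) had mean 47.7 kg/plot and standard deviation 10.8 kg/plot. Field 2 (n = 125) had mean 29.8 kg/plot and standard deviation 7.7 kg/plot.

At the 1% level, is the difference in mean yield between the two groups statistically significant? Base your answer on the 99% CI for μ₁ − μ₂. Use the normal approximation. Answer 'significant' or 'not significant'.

Standard errors of each mean: 10.8/√89 = 1.1448 and 7.7/√125 = 0.6887.
SE(x̄₁ − x̄₂) = √(1.1448² + 0.6887²) = 1.3360 for independent samples with unequal variances.
With z* = 2.576, the margin is 2.576 × 1.3360 = 3.4415.
x̄₁ − x̄₂ = 47.7 − 29.8 = 17.9000; the interval is 17.9000 ± 3.4415 = (14.4585, 21.3415).
The interval (14.4585, 21.3415) does not contain 0, so the difference is significant.

significant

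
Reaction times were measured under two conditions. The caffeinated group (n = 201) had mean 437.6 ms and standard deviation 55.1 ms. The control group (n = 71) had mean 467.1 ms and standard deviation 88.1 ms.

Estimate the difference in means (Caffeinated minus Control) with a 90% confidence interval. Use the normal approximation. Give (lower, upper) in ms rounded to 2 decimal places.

SE₁ = s₁/√n₁ = 55.1/√201 = 3.8865; SE₂ = 88.1/√71 = 10.4555.
Independent samples, unequal variances: SE_diff = √(SE₁² + SE₂²) = √(15.10488225 + 109.31748025) = 11.1545.
z* = 1.645, so margin of error = 1.645 × 11.1545 = 18.3492.
Difference in means = 437.6 − 467.1 = -29.5000.
-29.5000 ± 18.3492 → (-47.85, -11.15).

(-47.85, -11.15)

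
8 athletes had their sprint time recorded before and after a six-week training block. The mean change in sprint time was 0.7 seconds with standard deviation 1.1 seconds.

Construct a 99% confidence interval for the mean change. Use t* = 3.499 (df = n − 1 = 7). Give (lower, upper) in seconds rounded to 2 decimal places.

(-0.66, 2.06)

Paired design: SE = s_d/√n = 1.1/√8 = 0.3889.
t* = 3.499; margin of error = 3.499 × 0.3889 = 1.3608.
0.7 ± 1.3608 → (-0.66, 2.06).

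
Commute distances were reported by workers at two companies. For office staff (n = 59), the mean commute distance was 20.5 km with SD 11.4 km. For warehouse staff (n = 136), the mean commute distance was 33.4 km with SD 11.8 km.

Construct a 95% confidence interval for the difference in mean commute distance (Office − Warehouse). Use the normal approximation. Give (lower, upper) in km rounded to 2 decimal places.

(-16.42, -9.38)

Per-group SEs: s₁/√n₁ = 11.4/√59 = 1.4842, s₂/√n₂ = 11.8/√136 = 1.0118.
Unpooled SE of the difference: √(2.20284964 + 1.02373924) = 1.7963.
Margin of error = z* · SE = 1.960 × 1.7963 = 3.5207.
x̄₁ − x̄₂ = 20.5 − 33.4 = -12.9000.
CI: -12.9000 ± 3.5207 = (-16.42, -9.38).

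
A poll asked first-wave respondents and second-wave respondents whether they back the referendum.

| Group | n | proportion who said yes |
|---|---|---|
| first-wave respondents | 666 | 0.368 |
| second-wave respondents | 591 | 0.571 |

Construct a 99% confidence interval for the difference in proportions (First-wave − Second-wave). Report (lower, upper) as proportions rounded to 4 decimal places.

(-0.2742, -0.1318)

Each SE is √(p̂(1−p̂)/n): √(0.3680·0.6320/666) = 0.01869 and √(0.5710·0.4290/591) = 0.02036.
SE(p̂₁ − p̂₂) = √(SE₁² + SE₂²) = √(0.0003493161 + 0.0004145296) = 0.02764, since the two samples are independent.
At 99% confidence z* = 2.576; margin = 2.576 × 0.02764 = 0.07120.
The difference is 0.3680 − 0.5710 = -0.2030, so the interval is -0.2030 ± 0.07120 = (-0.2742, -0.1318).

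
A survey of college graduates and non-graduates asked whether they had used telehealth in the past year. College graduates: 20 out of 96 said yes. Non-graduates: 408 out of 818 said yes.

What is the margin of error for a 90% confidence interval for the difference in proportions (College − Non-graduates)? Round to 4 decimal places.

First, p̂₁ = 20/96 = 0.2083; p̂₂ = 408/818 = 0.4988.
The two standard errors are √(0.2083×0.7917/96) = 0.04145 and √(0.4988×0.5012/818) = 0.01748.
Because the samples are independent, SE_diff = √(0.04145² + 0.01748²) = 0.04499.
Using z* = 1.645 for 90%, ME = 1.645 × 0.04499 = 0.07401.

0.0740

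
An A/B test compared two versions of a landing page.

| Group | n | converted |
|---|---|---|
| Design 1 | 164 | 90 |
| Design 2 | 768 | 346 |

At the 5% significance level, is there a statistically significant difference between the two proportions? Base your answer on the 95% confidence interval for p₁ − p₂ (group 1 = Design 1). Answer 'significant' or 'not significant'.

Sample proportions: 90/164 = 0.5488, 346/768 = 0.4505.
Each SE is √(p̂(1−p̂)/n): √(0.5488·0.4512/164) = 0.03886 and √(0.4505·0.5495/768) = 0.01795.
SE(p̂₁ − p̂₂) = √(SE₁² + SE₂²) = √(0.0015100996 + 0.0003222025) = 0.04281, since the two samples are independent.
At 95% confidence z* = 1.960; margin = 1.960 × 0.04281 = 0.08391.
The difference is 0.5488 − 0.4505 = 0.0983, so the interval is 0.0983 ± 0.08391 = (0.01439, 0.18221).
The interval (0.01439, 0.18221) does not contain 0, so the difference is significant.

significant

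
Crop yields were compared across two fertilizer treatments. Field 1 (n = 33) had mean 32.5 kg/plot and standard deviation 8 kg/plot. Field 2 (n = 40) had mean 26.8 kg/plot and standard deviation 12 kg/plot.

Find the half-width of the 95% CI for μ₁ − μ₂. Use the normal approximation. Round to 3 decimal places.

Per-group SEs: s₁/√n₁ = 8/√33 = 1.3926, s₂/√n₂ = 12/√40 = 1.8974.
Unpooled SE of the difference: √(1.93933476 + 3.60012676) = 2.3536.
Margin of error = z* · SE = 1.960 × 2.3536 = 4.6131.

4.613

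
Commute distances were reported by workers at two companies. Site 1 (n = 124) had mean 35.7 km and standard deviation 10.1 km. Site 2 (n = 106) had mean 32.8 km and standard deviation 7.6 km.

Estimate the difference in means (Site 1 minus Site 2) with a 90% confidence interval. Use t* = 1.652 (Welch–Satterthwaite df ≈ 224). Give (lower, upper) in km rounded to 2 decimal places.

Per-group SEs: s₁/√n₁ = 10.1/√124 = 0.9070, s₂/√n₂ = 7.6/√106 = 0.7382.
Unpooled SE of the difference: √(0.822649 + 0.54493924) = 1.1694.
Margin of error = t* · SE = 1.652 × 1.1694 = 1.9318.
x̄₁ − x̄₂ = 35.7 − 32.8 = 2.9000.
CI: 2.9000 ± 1.9318 = (0.97, 4.83).

(0.97, 4.83)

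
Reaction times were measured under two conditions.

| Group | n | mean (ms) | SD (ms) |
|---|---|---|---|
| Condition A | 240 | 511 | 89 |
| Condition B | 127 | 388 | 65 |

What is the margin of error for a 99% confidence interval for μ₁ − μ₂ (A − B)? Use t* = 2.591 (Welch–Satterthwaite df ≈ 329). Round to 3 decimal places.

21.093

SE₁ = s₁/√n₁ = 89/√240 = 5.7449; SE₂ = 65/√127 = 5.7678.
Independent samples, unequal variances: SE_diff = √(SE₁² + SE₂²) = √(33.00387601 + 33.26751684) = 8.1407.
t* = 2.591, so margin of error = 2.591 × 8.1407 = 21.0926.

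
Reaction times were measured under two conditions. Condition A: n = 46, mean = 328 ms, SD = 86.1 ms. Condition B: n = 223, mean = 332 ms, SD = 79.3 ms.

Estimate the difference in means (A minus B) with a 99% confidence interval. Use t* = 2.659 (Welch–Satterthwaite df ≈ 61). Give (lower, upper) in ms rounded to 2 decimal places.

Per-group SEs: s₁/√n₁ = 86.1/√46 = 12.6948, s₂/√n₂ = 79.3/√223 = 5.3103.
Unpooled SE of the difference: √(161.15794704 + 28.19928609) = 13.7607.
Margin of error = t* · SE = 2.659 × 13.7607 = 36.5897.
x̄₁ − x̄₂ = 328 − 332 = -4.0000.
CI: -4.0000 ± 36.5897 = (-40.59, 32.59).

(-40.59, 32.59)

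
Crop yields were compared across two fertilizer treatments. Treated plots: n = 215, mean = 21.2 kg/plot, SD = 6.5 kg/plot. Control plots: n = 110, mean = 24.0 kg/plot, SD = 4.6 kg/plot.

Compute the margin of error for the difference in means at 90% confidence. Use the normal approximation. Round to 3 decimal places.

Standard errors of each mean: 6.5/√215 = 0.4433 and 4.6/√110 = 0.4386.
SE(x̄₁ − x̄₂) = √(0.4433² + 0.4386²) = 0.6236 for independent samples with unequal variances.
With z* = 1.645, the margin is 1.645 × 0.6236 = 1.0258.

1.026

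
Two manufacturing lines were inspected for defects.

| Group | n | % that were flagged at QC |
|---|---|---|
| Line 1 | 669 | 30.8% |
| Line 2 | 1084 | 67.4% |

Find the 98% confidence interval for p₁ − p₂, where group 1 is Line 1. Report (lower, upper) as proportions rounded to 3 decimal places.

Each SE is √(p̂(1−p̂)/n): √(0.3080·0.6920/669) = 0.01785 and √(0.6740·0.3260/1084) = 0.01424.
SE(p̂₁ − p̂₂) = √(SE₁² + SE₂²) = √(0.0003186225 + 0.0002027776) = 0.02283, since the two samples are independent.
At 98% confidence z* = 2.326; margin = 2.326 × 0.02283 = 0.05310.
The difference is 0.3080 − 0.6740 = -0.3660, so the interval is -0.3660 ± 0.05310 = (-0.419, -0.313).

(-0.419, -0.313)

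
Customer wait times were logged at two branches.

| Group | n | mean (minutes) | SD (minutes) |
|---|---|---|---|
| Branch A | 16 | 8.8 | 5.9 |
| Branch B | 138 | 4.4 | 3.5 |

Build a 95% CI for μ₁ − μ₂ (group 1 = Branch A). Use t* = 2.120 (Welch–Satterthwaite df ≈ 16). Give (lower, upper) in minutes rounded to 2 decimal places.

(1.21, 7.59)

Per-group SEs: s₁/√n₁ = 5.9/√16 = 1.4750, s₂/√n₂ = 3.5/√138 = 0.2979.
Unpooled SE of the difference: √(2.175625 + 0.08874441) = 1.5048.
Margin of error = t* · SE = 2.120 × 1.5048 = 3.1902.
x̄₁ − x̄₂ = 8.8 − 4.4 = 4.4000.
CI: 4.4000 ± 3.1902 = (1.21, 7.59).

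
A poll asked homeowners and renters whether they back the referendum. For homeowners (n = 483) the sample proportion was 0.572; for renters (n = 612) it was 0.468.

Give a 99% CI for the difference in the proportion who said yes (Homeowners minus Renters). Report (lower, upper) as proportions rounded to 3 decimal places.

The two standard errors are √(0.5720×0.4280/483) = 0.02251 and √(0.4680×0.5320/612) = 0.02017.
Because the samples are independent, SE_diff = √(0.02251² + 0.02017²) = 0.03022.
Using z* = 2.576 for 99%, ME = 2.576 × 0.03022 = 0.07785.
p̂₁ − p̂₂ = 0.1040; interval 0.1040 ± 0.07785 gives (0.026, 0.182).

(0.026, 0.182)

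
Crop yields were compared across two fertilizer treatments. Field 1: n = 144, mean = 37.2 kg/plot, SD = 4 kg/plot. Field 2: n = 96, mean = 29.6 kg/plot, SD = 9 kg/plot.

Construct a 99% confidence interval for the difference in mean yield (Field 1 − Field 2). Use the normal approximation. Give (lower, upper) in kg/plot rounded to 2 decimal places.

(5.08, 10.12)

Standard errors of each mean: 4/√144 = 0.3333 and 9/√96 = 0.9186.
SE(x̄₁ − x̄₂) = √(0.3333² + 0.9186²) = 0.9772 for independent samples with unequal variances.
With z* = 2.576, the margin is 2.576 × 0.9772 = 2.5173.
x̄₁ − x̄₂ = 37.2 − 29.6 = 7.6000; the interval is 7.6000 ± 2.5173 = (5.08, 10.12).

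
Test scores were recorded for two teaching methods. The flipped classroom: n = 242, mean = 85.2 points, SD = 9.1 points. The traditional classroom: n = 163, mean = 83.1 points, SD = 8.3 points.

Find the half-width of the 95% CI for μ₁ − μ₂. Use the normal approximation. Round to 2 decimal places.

1.71

SE₁ = s₁/√n₁ = 9.1/√242 = 0.5850; SE₂ = 8.3/√163 = 0.6501.
Independent samples, unequal variances: SE_diff = √(SE₁² + SE₂²) = √(0.342225 + 0.42263001) = 0.8746.
z* = 1.960, so margin of error = 1.960 × 0.8746 = 1.7142.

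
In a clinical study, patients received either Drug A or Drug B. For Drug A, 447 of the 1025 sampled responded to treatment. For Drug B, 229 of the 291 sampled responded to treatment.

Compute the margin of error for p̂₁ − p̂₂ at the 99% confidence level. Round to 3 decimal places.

0.074

Sample proportions: 447/1025 = 0.4361, 229/291 = 0.7869.
Each SE is √(p̂(1−p̂)/n): √(0.4361·0.5639/1025) = 0.01549 and √(0.7869·0.2131/291) = 0.02401.
SE(p̂₁ − p̂₂) = √(SE₁² + SE₂²) = √(0.0002399401 + 0.0005764801) = 0.02857, since the two samples are independent.
At 99% confidence z* = 2.576; margin = 2.576 × 0.02857 = 0.07360.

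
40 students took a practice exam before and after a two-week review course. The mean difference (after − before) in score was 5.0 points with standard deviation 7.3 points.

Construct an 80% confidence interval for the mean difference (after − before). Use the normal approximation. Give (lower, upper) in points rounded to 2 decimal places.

This is a matched-pairs design, so SE = s_d/√n = 7.3/√40 = 1.1542.
Margin = 1.282 × 1.1542 = 1.4797; the interval is 5.0 ± 1.4797 = (3.52, 6.48).

(3.52, 6.48)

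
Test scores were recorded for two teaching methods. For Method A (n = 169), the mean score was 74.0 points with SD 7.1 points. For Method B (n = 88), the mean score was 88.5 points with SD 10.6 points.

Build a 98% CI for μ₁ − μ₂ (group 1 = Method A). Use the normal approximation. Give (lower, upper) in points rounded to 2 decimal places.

SE₁ = s₁/√n₁ = 7.1/√169 = 0.5462; SE₂ = 10.6/√88 = 1.1300.
Independent samples, unequal variances: SE_diff = √(SE₁² + SE₂²) = √(0.29833444 + 1.2769) = 1.2551.
z* = 2.326, so margin of error = 2.326 × 1.2551 = 2.9194.
Difference in means = 74.0 − 88.5 = -14.5000.
-14.5000 ± 2.9194 → (-17.42, -11.58).

(-17.42, -11.58)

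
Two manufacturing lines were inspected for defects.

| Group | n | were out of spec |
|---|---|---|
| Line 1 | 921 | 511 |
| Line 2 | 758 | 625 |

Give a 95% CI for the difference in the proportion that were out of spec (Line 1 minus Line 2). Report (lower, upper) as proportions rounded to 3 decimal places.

(-0.312, -0.228)

p̂₁ = 511/921 = 0.5548 and p̂₂ = 625/758 = 0.8245.
SE₁ = √(p̂₁(1−p̂₁)/n₁) = √(0.5548·0.4452/921) = 0.01638; SE₂ = √(0.8245·0.1755/758) = 0.01382.
Independent samples: SE of the difference = √(SE₁² + SE₂²) = √(0.0002683044 + 0.0001909924) = 0.02143.
z* for 95% confidence is 1.960, so the margin of error is 1.960 × 0.02143 = 0.04200.
Point estimate p̂₁ − p̂₂ = 0.5548 − 0.8245 = -0.2697.
-0.2697 ± 0.04200 → (-0.312, -0.228).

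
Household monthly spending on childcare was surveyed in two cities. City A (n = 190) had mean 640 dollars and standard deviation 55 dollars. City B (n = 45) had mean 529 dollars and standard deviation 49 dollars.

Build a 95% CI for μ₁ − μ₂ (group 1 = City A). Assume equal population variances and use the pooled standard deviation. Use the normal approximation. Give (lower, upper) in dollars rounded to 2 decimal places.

(93.48, 128.52)

s_p = √[((n₁−1)s₁² + (n₂−1)s₂²)/(n₁+n₂−2)] = √[(189·55² + 44·49²)/233] = 53.9181.
SE = 53.9181·√(1/190 + 1/45) = 8.9389.
With z* = 1.960, margin = 1.960 × 8.9389 = 17.5202.
x̄₁ − x̄₂ = 640 − 529 = 111.0000; interval 111.0000 ± 17.5202 = (93.48, 128.52).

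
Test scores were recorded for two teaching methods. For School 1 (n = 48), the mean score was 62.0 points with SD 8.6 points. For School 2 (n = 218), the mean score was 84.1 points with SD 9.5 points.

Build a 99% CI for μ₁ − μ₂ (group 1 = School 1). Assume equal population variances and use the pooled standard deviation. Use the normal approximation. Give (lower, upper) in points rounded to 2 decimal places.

(-25.94, -18.26)

s_p = √[((n₁−1)s₁² + (n₂−1)s₂²)/(n₁+n₂−2)] = √[(47·8.6² + 217·9.5²)/264] = 9.3461.
SE = 9.3461·√(1/48 + 1/218) = 1.4901.
With z* = 2.576, margin = 2.576 × 1.4901 = 3.8385.
x̄₁ − x̄₂ = 62.0 − 84.1 = -22.1000; interval -22.1000 ± 3.8385 = (-25.94, -18.26).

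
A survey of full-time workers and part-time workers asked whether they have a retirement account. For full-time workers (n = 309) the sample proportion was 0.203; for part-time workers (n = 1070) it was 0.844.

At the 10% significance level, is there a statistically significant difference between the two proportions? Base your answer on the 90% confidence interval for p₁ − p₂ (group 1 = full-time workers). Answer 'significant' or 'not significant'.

SE₁ = √(p̂₁(1−p̂₁)/n₁) = √(0.2030·0.7970/309) = 0.02288; SE₂ = √(0.8440·0.1560/1070) = 0.01109.
Independent samples: SE of the difference = √(SE₁² + SE₂²) = √(0.0005234944 + 0.0001229881) = 0.02543.
z* for 90% confidence is 1.645, so the margin of error is 1.645 × 0.02543 = 0.04183.
Point estimate p̂₁ − p̂₂ = 0.2030 − 0.8440 = -0.6410.
-0.6410 ± 0.04183 → (-0.68283, -0.59917).
The interval (-0.68283, -0.59917) does not contain 0, so the difference is significant.

significant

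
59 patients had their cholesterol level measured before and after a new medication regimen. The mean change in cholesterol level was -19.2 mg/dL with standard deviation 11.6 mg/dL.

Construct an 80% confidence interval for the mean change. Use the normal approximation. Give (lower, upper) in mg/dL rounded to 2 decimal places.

(-21.14, -17.26)

Paired design: SE = s_d/√n = 11.6/√59 = 1.5102.
z* = 1.282; margin of error = 1.282 × 1.5102 = 1.9361.
-19.2 ± 1.9361 → (-21.14, -17.26).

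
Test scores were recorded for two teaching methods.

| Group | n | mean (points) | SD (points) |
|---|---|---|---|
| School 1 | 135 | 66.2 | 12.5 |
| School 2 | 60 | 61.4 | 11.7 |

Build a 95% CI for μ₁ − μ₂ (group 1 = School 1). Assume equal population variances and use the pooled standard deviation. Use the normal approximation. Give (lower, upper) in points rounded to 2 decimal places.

Pooled variance s_p² = [134·12.5² + 59·11.7²] / (135+60−2) = 150.3317, so s_p = 12.2610.
SE_diff = s_p·√(1/n₁ + 1/n₂) = 12.2610·√(1/135 + 1/60) = 1.9024.
z* = 1.960; margin = 1.960 × 1.9024 = 3.7287.
Difference = 66.2 − 61.4 = 4.8000.
4.8000 ± 3.7287 → (1.07, 8.53).

(1.07, 8.53)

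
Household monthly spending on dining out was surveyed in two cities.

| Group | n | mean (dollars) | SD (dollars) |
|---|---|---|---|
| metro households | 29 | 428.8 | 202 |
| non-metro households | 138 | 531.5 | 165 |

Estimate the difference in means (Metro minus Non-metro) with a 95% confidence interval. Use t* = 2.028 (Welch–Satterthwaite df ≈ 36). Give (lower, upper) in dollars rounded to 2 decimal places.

SE₁ = s₁/√n₁ = 202/√29 = 37.5105; SE₂ = 165/√138 = 14.0457.
Independent samples, unequal variances: SE_diff = √(SE₁² + SE₂²) = √(1407.03761025 + 197.28168849) = 40.0540.
t* = 2.028, so margin of error = 2.028 × 40.0540 = 81.2295.
Difference in means = 428.8 − 531.5 = -102.7000.
-102.7000 ± 81.2295 → (-183.93, -21.47).

(-183.93, -21.47)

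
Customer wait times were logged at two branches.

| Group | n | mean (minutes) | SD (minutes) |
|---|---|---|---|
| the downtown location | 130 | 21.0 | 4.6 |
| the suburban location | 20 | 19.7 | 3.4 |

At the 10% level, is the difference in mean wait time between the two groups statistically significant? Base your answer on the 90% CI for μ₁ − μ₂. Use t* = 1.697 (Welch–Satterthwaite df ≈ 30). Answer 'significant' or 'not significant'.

Per-group SEs: s₁/√n₁ = 4.6/√130 = 0.4034, s₂/√n₂ = 3.4/√20 = 0.7603.
Unpooled SE of the difference: √(0.16273156 + 0.57805609) = 0.8607.
Margin of error = t* · SE = 1.697 × 0.8607 = 1.4606.
x̄₁ − x̄₂ = 21.0 − 19.7 = 1.3000.
CI: 1.3000 ± 1.4606 = (-0.1606, 2.7606).
The interval (-0.1606, 2.7606) contains 0, so the difference is not significant.

not significant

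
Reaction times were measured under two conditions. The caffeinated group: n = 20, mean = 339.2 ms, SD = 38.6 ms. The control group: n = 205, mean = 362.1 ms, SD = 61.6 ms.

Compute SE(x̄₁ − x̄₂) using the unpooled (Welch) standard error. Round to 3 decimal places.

Standard errors of each mean: 38.6/√20 = 8.6312 and 61.6/√205 = 4.3023.
SE(x̄₁ − x̄₂) = √(8.6312² + 4.3023²) = 9.6440 for independent samples with unequal variances.

9.644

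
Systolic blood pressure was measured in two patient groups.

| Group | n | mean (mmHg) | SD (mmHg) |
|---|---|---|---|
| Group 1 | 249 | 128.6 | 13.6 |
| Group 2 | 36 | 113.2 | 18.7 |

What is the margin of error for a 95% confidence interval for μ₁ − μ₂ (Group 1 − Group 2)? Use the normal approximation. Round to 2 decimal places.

Standard errors of each mean: 13.6/√249 = 0.8619 and 18.7/√36 = 3.1167.
SE(x̄₁ − x̄₂) = √(0.8619² + 3.1167²) = 3.2337 for independent samples with unequal variances.
With z* = 1.960, the margin is 1.960 × 3.2337 = 6.3381.

6.34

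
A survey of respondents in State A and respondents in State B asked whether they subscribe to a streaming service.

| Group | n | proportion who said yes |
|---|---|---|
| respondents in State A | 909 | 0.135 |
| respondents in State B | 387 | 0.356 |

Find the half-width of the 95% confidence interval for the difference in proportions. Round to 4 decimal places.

0.0526

Each SE is √(p̂(1−p̂)/n): √(0.1350·0.8650/909) = 0.01133 and √(0.3560·0.6440/387) = 0.02434.
SE(p̂₁ − p̂₂) = √(SE₁² + SE₂²) = √(0.0001283689 + 0.0005924356) = 0.02685, since the two samples are independent.
At 95% confidence z* = 1.960; margin = 1.960 × 0.02685 = 0.05263.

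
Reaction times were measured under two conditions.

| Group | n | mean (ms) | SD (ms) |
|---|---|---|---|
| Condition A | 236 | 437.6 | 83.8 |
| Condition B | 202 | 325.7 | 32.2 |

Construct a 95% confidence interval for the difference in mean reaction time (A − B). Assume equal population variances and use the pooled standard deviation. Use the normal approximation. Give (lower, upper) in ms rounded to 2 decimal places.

(99.63, 124.17)

s_p = √[((n₁−1)s₁² + (n₂−1)s₂²)/(n₁+n₂−2)] = √[(235·83.8² + 201·32.2²)/436] = 65.2918.
SE = 65.2918·√(1/236 + 1/202) = 6.2584.
With z* = 1.960, margin = 1.960 × 6.2584 = 12.2665.
x̄₁ − x̄₂ = 437.6 − 325.7 = 111.9000; interval 111.9000 ± 12.2665 = (99.63, 124.17).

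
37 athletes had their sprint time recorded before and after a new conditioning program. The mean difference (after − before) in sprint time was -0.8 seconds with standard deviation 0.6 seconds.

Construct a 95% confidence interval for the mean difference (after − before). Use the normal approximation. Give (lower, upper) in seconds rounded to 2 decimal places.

This is a matched-pairs design, so SE = s_d/√n = 0.6/√37 = 0.0986.
Margin = 1.960 × 0.0986 = 0.1933; the interval is -0.8 ± 0.1933 = (-0.99, -0.61).

(-0.99, -0.61)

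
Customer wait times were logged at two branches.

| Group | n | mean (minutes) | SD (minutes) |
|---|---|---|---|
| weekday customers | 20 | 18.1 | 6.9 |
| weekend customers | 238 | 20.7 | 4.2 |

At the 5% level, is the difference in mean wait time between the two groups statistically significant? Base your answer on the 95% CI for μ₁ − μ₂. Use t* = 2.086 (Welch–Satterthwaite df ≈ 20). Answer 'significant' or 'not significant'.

SE₁ = s₁/√n₁ = 6.9/√20 = 1.5429; SE₂ = 4.2/√238 = 0.2722.
Independent samples, unequal variances: SE_diff = √(SE₁² + SE₂²) = √(2.38054041 + 0.07409284) = 1.5667.
t* = 2.086, so margin of error = 2.086 × 1.5667 = 3.2681.
Difference in means = 18.1 − 20.7 = -2.6000.
-2.6000 ± 3.2681 → (-5.8681, 0.6681).
The interval (-5.8681, 0.6681) contains 0, so the difference is not significant.

not significant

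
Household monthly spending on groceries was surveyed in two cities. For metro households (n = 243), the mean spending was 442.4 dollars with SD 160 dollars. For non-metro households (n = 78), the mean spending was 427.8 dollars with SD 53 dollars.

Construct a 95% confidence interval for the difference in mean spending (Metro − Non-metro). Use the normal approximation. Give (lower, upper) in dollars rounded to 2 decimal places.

(-8.70, 37.90)

Standard errors of each mean: 160/√243 = 10.2640 and 53/√78 = 6.0011.
SE(x̄₁ − x̄₂) = √(10.2640² + 6.0011²) = 11.8896 for independent samples with unequal variances.
With z* = 1.960, the margin is 1.960 × 11.8896 = 23.3036.
x̄₁ − x̄₂ = 442.4 − 427.8 = 14.6000; the interval is 14.6000 ± 23.3036 = (-8.70, 37.90).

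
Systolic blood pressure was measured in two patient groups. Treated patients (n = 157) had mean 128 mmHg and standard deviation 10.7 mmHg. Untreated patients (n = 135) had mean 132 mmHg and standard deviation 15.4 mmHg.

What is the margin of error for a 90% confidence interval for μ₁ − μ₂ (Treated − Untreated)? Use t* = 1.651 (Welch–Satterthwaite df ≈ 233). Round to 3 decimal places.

2.603

Per-group SEs: s₁/√n₁ = 10.7/√157 = 0.8540, s₂/√n₂ = 15.4/√135 = 1.3254.
Unpooled SE of the difference: √(0.729316 + 1.75668516) = 1.5767.
Margin of error = t* · SE = 1.651 × 1.5767 = 2.6031.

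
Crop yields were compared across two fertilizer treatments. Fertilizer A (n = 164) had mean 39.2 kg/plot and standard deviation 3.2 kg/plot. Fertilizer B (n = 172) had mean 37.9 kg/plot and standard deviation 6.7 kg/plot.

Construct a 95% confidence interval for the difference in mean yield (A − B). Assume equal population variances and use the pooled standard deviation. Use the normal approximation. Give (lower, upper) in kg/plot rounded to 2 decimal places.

(0.17, 2.43)

Pooled variance s_p² = [163·3.2² + 171·6.7²] / (164+172−2) = 27.9800, so s_p = 5.2896.
SE_diff = s_p·√(1/n₁ + 1/n₂) = 5.2896·√(1/164 + 1/172) = 0.5773.
z* = 1.960; margin = 1.960 × 0.5773 = 1.1315.
Difference = 39.2 − 37.9 = 1.3000.
1.3000 ± 1.1315 → (0.17, 2.43).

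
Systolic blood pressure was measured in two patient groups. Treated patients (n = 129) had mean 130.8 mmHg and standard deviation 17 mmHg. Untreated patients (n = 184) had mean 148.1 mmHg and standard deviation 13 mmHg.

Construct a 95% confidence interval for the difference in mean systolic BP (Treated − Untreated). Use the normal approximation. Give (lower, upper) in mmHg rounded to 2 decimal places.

(-20.78, -13.82)

Per-group SEs: s₁/√n₁ = 17/√129 = 1.4968, s₂/√n₂ = 13/√184 = 0.9584.
Unpooled SE of the difference: √(2.24041024 + 0.91853056) = 1.7773.
Margin of error = z* · SE = 1.960 × 1.7773 = 3.4835.
x̄₁ − x̄₂ = 130.8 − 148.1 = -17.3000.
CI: -17.3000 ± 3.4835 = (-20.78, -13.82).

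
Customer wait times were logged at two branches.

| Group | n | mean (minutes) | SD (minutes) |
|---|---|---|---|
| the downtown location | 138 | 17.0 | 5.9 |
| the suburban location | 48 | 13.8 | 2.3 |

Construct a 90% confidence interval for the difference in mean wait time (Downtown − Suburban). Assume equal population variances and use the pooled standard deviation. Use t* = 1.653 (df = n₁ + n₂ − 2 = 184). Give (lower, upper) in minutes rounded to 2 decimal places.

(1.75, 4.65)

s_p = √[((n₁−1)s₁² + (n₂−1)s₂²)/(n₁+n₂−2)] = √[(137·5.9² + 47·2.3²)/184] = 5.2220.
SE = 5.2220·√(1/138 + 1/48) = 0.8751.
With t* = 1.653, margin = 1.653 × 0.8751 = 1.4465.
x̄₁ − x̄₂ = 17.0 − 13.8 = 3.2000; interval 3.2000 ± 1.4465 = (1.75, 4.65).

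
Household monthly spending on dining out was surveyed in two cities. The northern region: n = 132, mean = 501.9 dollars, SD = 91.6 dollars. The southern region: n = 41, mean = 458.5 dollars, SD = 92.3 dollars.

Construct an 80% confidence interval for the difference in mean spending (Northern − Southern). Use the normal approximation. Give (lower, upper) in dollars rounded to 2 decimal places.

SE₁ = s₁/√n₁ = 91.6/√132 = 7.9728; SE₂ = 92.3/√41 = 14.4148.
Independent samples, unequal variances: SE_diff = √(SE₁² + SE₂²) = √(63.56553984 + 207.78645904) = 16.4728.
z* = 1.282, so margin of error = 1.282 × 16.4728 = 21.1181.
Difference in means = 501.9 − 458.5 = 43.4000.
43.4000 ± 21.1181 → (22.28, 64.52).

(22.28, 64.52)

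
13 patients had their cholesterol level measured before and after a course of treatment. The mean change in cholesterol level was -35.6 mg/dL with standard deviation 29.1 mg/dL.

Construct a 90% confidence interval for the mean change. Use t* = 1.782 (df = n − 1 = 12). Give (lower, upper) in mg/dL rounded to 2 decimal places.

(-49.98, -21.22)

Paired design: SE = s_d/√n = 29.1/√13 = 8.0709.
t* = 1.782; margin of error = 1.782 × 8.0709 = 14.3823.
-35.6 ± 14.3823 → (-49.98, -21.22).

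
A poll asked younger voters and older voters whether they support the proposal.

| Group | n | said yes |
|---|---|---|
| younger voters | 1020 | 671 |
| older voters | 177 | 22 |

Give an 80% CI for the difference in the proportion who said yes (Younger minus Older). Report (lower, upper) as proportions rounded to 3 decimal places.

p̂₁ = 671/1020 = 0.6578 and p̂₂ = 22/177 = 0.1243.
SE₁ = √(p̂₁(1−p̂₁)/n₁) = √(0.6578·0.3422/1020) = 0.01486; SE₂ = √(0.1243·0.8757/177) = 0.02480.
Independent samples: SE of the difference = √(SE₁² + SE₂²) = √(0.0002208196 + 0.00061504) = 0.02891.
z* for 80% confidence is 1.282, so the margin of error is 1.282 × 0.02891 = 0.03706.
Point estimate p̂₁ − p̂₂ = 0.6578 − 0.1243 = 0.5335.
0.5335 ± 0.03706 → (0.496, 0.571).

(0.496, 0.571)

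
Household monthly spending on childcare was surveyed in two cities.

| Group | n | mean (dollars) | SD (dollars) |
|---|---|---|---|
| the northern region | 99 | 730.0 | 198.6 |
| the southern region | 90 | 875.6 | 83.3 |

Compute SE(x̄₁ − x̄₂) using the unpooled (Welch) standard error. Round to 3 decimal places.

Per-group SEs: s₁/√n₁ = 198.6/√99 = 19.9601, s₂/√n₂ = 83.3/√90 = 8.7806.
Unpooled SE of the difference: √(398.40559201 + 77.09893636) = 21.8061.

21.806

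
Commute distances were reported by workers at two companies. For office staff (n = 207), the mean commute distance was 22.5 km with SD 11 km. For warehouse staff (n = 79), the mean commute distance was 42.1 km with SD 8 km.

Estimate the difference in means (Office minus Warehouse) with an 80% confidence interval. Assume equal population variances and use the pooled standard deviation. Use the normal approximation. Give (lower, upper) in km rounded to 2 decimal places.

(-21.34, -17.86)

Pooled variance s_p² = [206·11² + 78·8²] / (207+79−2) = 105.3451, so s_p = 10.2638.
SE_diff = s_p·√(1/n₁ + 1/n₂) = 10.2638·√(1/207 + 1/79) = 1.3574.
z* = 1.282; margin = 1.282 × 1.3574 = 1.7402.
Difference = 22.5 − 42.1 = -19.6000.
-19.6000 ± 1.7402 → (-21.34, -17.86).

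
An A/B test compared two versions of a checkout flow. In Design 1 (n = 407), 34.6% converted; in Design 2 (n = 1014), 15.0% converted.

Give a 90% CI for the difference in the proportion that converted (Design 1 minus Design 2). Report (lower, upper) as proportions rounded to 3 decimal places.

SE₁ = √(p̂₁(1−p̂₁)/n₁) = √(0.3460·0.6540/407) = 0.02358; SE₂ = √(0.1500·0.8500/1014) = 0.01121.
Independent samples: SE of the difference = √(SE₁² + SE₂²) = √(0.0005560164 + 0.0001256641) = 0.02611.
z* for 90% confidence is 1.645, so the margin of error is 1.645 × 0.02611 = 0.04295.
Point estimate p̂₁ − p̂₂ = 0.3460 − 0.1500 = 0.1960.
0.1960 ± 0.04295 → (0.153, 0.239).

(0.153, 0.239)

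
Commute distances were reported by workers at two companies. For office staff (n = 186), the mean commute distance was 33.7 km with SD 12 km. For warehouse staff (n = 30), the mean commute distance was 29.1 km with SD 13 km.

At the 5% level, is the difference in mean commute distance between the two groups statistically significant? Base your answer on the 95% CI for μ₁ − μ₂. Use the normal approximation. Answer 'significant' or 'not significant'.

Per-group SEs: s₁/√n₁ = 12/√186 = 0.8799, s₂/√n₂ = 13/√30 = 2.3735.
Unpooled SE of the difference: √(0.77422401 + 5.63350225) = 2.5313.
Margin of error = z* · SE = 1.960 × 2.5313 = 4.9613.
x̄₁ − x̄₂ = 33.7 − 29.1 = 4.6000.
CI: 4.6000 ± 4.9613 = (-0.3613, 9.5613).
The interval (-0.3613, 9.5613) contains 0, so the difference is not significant.

not significant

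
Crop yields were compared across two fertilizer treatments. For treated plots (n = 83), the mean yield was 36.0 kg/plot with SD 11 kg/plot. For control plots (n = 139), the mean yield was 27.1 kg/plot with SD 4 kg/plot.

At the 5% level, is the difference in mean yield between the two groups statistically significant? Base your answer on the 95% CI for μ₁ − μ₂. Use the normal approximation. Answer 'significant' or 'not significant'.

significant

Standard errors of each mean: 11/√83 = 1.2074 and 4/√139 = 0.3393.
SE(x̄₁ − x̄₂) = √(1.2074² + 0.3393²) = 1.2542 for independent samples with unequal variances.
With z* = 1.960, the margin is 1.960 × 1.2542 = 2.4582.
x̄₁ − x̄₂ = 36.0 − 27.1 = 8.9000; the interval is 8.9000 ± 2.4582 = (6.4418, 11.3582).
The interval (6.4418, 11.3582) does not contain 0, so the difference is significant.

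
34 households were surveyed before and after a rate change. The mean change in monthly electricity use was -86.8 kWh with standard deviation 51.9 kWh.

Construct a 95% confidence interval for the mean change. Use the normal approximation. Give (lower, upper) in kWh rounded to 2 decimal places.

(-104.25, -69.35)

Paired design: SE = s_d/√n = 51.9/√34 = 8.9008.
z* = 1.960; margin of error = 1.960 × 8.9008 = 17.4456.
-86.8 ± 17.4456 → (-104.25, -69.35).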